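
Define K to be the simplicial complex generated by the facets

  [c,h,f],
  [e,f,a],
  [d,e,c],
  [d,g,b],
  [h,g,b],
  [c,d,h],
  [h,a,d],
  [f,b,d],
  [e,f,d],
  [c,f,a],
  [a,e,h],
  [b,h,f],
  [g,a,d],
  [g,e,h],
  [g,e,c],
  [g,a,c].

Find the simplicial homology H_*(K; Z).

H_0 ≅ Z,  H_1 ≅ Z^2,  H_2 ≅ Z.

Fix the vertex order a < b < c < d < e < f < g < h and write every simplex with vertices in increasing order. Then dim K = 2 and the simplices of K are:

  0-simplices (8): a, b, c, d, e, f, g, h
  1-simplices (24): ac, ad, ae, af, ag, ah, bd, bf, bg, bh, cd, ce, cf, cg, ch, de, df, dg, dh, ef, eg, eh, fh, gh
  2-simplices (16): acf, acg, adg, adh, aef, aeh, bdf, bdg, bfh, bgh, cde, cdh, ceg, cfh, def, egh

so the chain groups are C_0 ≅ Z^8, C_1 ≅ Z^24, C_2 ≅ Z^16.

∂_1: C_1 → C_0 is given by ∂[p,q] = [q] − [p]. For instance
  ∂ef = f − e.
As a 8×24 matrix over Z this has rank 7, with invariant factors (1,1,1,1,1,1,1).

∂_2: C_2 → C_1 sends each 2-simplex [p,q,r] to [q,r] − [p,r] + [p,q]. For instance
  ∂bfh = fh − bh + bf,
  ∂bdg = dg − bg + bd.
The 24×16 boundary matrix has rank 15 and Smith normal form diag(1,1,1,1,1,1,1,1,1,1,1,1,1,1,1).

Reading off H_k = ker ∂_k / im ∂_{k+1}:

  H_0: rank C_0 − rank ∂_1 = 8 − 7 = 1, and the invariant factors of ∂_1 are all 1, so H_0 ≅ Z.
  H_1: rank ker ∂_1 − rank ∂_2 = (24 − 7) − 15 = 2, and the invariant factors of ∂_2 are all 1, so H_1 ≅ Z^2.
  H_2: rank ker ∂_2 − rank ∂_3 = (16 − 15) − 0 = 1, and there is no ∂_3, so H_2 ≅ Z.

(K is a triangulation of the torus T^2.)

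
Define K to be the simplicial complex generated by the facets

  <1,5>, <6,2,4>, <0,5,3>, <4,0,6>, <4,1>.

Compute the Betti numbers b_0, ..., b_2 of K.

We work with the vertex ordering 0 < 1 < 2 < 3 < 4 < 5 < 6. The simplices of K, each written with vertices in increasing order, are:

  0-simplices (7): [0], [1], [2], [3], [4], [5], [6]
  1-simplices (10): [0,3], [0,4], [0,5], [0,6], [1,4], [1,5], [2,4], [2,6], [3,5], [4,6]
  2-simplices (3): [0,3,5], [0,4,6], [2,4,6]

so the chain groups are C_0 ≅ Z^7, C_1 ≅ Z^10, C_2 ≅ Z^3.

∂_1: C_1 → C_0 sends each edge [p,q] (with p < q) to q − p. For instance
  ∂[2,4] = [4] − [2].
As a 7×10 matrix over Z this has rank 6, with invariant factors (1,1,1,1,1,1).

∂_2: C_2 → C_1 sends each 2-simplex [p,q,r] to [q,r] − [p,r] + [p,q]. For instance
  ∂[0,4,6] = [4,6] − [0,6] + [0,4],
  ∂[2,4,6] = [4,6] − [2,6] + [2,4].
The resulting 10×3 matrix has rank 3, and its Smith normal form has invariant factors (1,1,1).

Computing H_k = (kernel of ∂_k) / (image of ∂_{k+1}):

  H_0: rank C_0 − rank ∂_1 = 7 − 6 = 1, and the invariant factors of ∂_1 are all 1, so H_0 = Z.
  H_1: rank ker ∂_1 − rank ∂_2 = (10 − 6) − 3 = 1, and the invariant factors of ∂_2 are all 1, so H_1 = Z.
  H_2: rank ker ∂_2 − rank ∂_3 = (3 − 3) − 0 = 0, and there is no ∂_3, so H_2 = 0.

Hence the Betti numbers are b_0 = 1, b_1 = 1, b_2 = 0.

b_0 = 1, b_1 = 1, b_2 = 0.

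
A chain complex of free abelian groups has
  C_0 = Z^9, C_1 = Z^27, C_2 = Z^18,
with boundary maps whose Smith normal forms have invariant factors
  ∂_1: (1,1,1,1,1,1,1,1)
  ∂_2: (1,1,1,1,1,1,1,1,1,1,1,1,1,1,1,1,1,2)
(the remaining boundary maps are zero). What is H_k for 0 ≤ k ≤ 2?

H_0: b_0 = 9 − 0 − 8 = 1; torsion from ∂_1 factors > 1: none. So H_0 ≅ Z.
H_1: b_1 = 27 − 8 − 18 = 1; torsion from ∂_2 factors > 1: [2]. So H_1 ≅ Z ⊕ Z/2.
H_2: b_2 = 18 − 18 − 0 = 0; torsion from ∂_3 factors > 1: none. So H_2 ≅ 0.

H_0 ≅ Z,  H_1 ≅ Z ⊕ Z/2,  H_2 = 0.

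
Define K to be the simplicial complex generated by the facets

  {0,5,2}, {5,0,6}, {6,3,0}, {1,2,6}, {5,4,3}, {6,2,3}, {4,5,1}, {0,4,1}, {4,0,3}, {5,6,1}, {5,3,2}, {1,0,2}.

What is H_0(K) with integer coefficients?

Take the total order 0 < 1 < 2 < 3 < 4 < 5 < 6 on the vertex set. Then K (dimension 2) consists of the simplices:

  0-simplices (7): [0], [1], [2], [3], [4], [5], [6]
  1-simplices (18): [0,1], [0,2], [0,3], [0,4], [0,5], [0,6], [1,2], [1,4], [1,5], [1,6], [2,3], [2,5], [2,6], [3,4], [3,5], [3,6], [4,5], [5,6]
  2-simplices (12): [0,1,2], [0,1,4], [0,2,5], [0,3,4], [0,3,6], [0,5,6], [1,2,6], [1,4,5], [1,5,6], [2,3,5], [2,3,6], [3,4,5]

Hence C_0 ≅ Z^7, C_1 ≅ Z^18, C_2 ≅ Z^12.

∂_1: C_1 → C_0 is given by ∂[p,q] = [q] − [p]. For instance
  ∂[0,1] = [1] − [0].
This gives a 7×18 integer matrix of rank 6; reducing to Smith normal form yields diagonal entries (1,1,1,1,1,1).

Boundary ∂_2: C_2 → C_1 acts by ∂[p,q,r] = [q,r] − [p,r] + [p,q]. For instance
  ∂[0,1,4] = [1,4] − [0,4] + [0,1],
  ∂[0,3,6] = [3,6] − [0,6] + [0,3].
The 18×12 boundary matrix has rank 12 and Smith normal form diag(1,1,1,1,1,1,1,1,1,1,1,2).

Reading off H_k = ker ∂_k / im ∂_{k+1}:

  H_0: rank C_0 − rank ∂_1 = 7 − 6 = 1, and the invariant factors of ∂_1 are all 1, so H_0 = Z.

H_0 = Z.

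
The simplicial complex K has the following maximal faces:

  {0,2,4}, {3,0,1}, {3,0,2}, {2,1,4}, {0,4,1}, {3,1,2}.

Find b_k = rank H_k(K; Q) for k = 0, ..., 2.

b_0 = 1, b_1 = 0, b_2 = 1.

Order the vertices as 0 < 1 < 2 < 3 < 4. Listing each simplex with vertices in this order, K has dimension 2 with simplices:

  0-simplices (5): [0], [1], [2], [3], [4]
  1-simplices (9): [0,1], [0,2], [0,3], [0,4], [1,2], [1,3], [1,4], [2,3], [2,4]
  2-simplices (6): [0,1,3], [0,1,4], [0,2,3], [0,2,4], [1,2,3], [1,2,4]

giving chain groups C_0 ≅ Z^5, C_1 ≅ Z^9, C_2 ≅ Z^6.

∂_1: C_1 → C_0 sends each edge [p,q] (with p < q) to q − p.
The 5×9 boundary matrix has rank 4 and Smith normal form diag(1,1,1,1).

∂_2: C_2 → C_1 maps a triangle to the signed sum of its edges. For instance
  ∂[0,1,4] = [1,4] − [0,4] + [0,1],
  ∂[1,2,4] = [2,4] − [1,4] + [1,2].
The 9×6 boundary matrix has rank 5 and Smith normal form diag(1,1,1,1,1).

Reading off H_k = ker ∂_k / im ∂_{k+1}:

  H_0: rank C_0 − rank ∂_1 = 5 − 4 = 1, and the invariant factors of ∂_1 are all 1, so H_0 ≅ Z.
  H_1: rank ker ∂_1 − rank ∂_2 = (9 − 4) − 5 = 0, and the invariant factors of ∂_2 are all 1, so H_1 ≅ 0.
  H_2: rank ker ∂_2 − rank ∂_3 = (6 − 5) − 0 = 1, and there is no ∂_3, so H_2 ≅ Z.

As a check, the Euler characteristic is 5 − 9 + 6 = 2, which agrees with 1 − 0 + 1 = 2.

Hence the Betti numbers are b_0 = 1, b_1 = 0, b_2 = 1.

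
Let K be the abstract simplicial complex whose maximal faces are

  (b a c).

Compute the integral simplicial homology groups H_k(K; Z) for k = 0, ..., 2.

H_0 ≅ Z,  H_1 = 0,  H_2 = 0.

K has 3 vertices, 3 edges, 1 triangle.
rank ∂_0 = 0, rank ∂_1 = 2 ⇒ b_0 = 3 − 0 − 2 = 1; all invariant factors of ∂_1 are 1 so no torsion. So H_0 ≅ Z.
rank ∂_1 = 2, rank ∂_2 = 1 ⇒ b_1 = 3 − 2 − 1 = 0; all invariant factors of ∂_2 are 1 so no torsion. So H_1 ≅ 0.
rank ∂_2 = 1, rank ∂_3 = 0 ⇒ b_2 = 1 − 1 − 0 = 0. So H_2 ≅ 0.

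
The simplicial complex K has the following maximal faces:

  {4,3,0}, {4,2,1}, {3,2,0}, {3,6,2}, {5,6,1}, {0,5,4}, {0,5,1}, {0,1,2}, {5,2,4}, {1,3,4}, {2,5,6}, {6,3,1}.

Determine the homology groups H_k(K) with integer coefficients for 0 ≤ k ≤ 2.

Take the total order 0 < 1 < 2 < 3 < 4 < 5 < 6 on the vertex set. Then K (dimension 2) consists of the simplices:

  0-simplices (7): [0], [1], [2], [3], [4], [5], [6]
  1-simplices (18): [0,1], [0,2], [0,3], [0,4], [0,5], [1,2], [1,3], [1,4], [1,5], [1,6], [2,3], [2,4], [2,5], [2,6], [3,4], [3,6], [4,5], [5,6]
  2-simplices (12): [0,1,2], [0,1,5], [0,2,3], [0,3,4], [0,4,5], [1,2,4], [1,3,4], [1,3,6], [1,5,6], [2,3,6], [2,4,5], [2,5,6]

giving chain groups C_0 ≅ Z^7, C_1 ≅ Z^18, C_2 ≅ Z^12.

Boundary ∂_1: C_1 → C_0 maps an edge to its endpoints' difference, ∂[p,q] = q − p. For instance
  ∂[0,3] = [3] − [0].
The 7×18 boundary matrix has rank 6 and Smith normal form diag(1,1,1,1,1,1).

The boundary map ∂_2: C_2 → C_1 sends each 2-simplex [p,q,r] to [q,r] − [p,r] + [p,q]. For instance
  ∂[0,3,4] = [3,4] − [0,4] + [0,3],
  ∂[0,4,5] = [4,5] − [0,5] + [0,4].
As a 18×12 matrix over Z this has rank 12, with invariant factors (1,1,1,1,1,1,1,1,1,1,1,2).

Reading off H_k = ker ∂_k / im ∂_{k+1}:

  H_0: rank C_0 − rank ∂_1 = 7 − 6 = 1, and the invariant factors of ∂_1 are all 1, so H_0 ≅ Z.
  H_1: rank ker ∂_1 − rank ∂_2 = (18 − 6) − 12 = 0, and ∂_2 has invariant factor 2 > 1, so H_1 ≅ Z/2.
  H_2: rank ker ∂_2 − rank ∂_3 = (12 − 12) − 0 = 0, and there is no ∂_3, so H_2 ≅ 0.

As a check, the Euler characteristic is 7 − 18 + 12 = 1, which agrees with 1 − 0 + 0 = 1.
(K is a triangulation of the real projective plane RP^2.)

H_0 = Z,  H_1 = Z/2,  H_2 = 0.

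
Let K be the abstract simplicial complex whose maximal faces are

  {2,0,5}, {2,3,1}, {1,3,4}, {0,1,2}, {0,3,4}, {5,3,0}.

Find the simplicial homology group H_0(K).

K has 6 vertices, 12 edges, 6 triangles.
rank ∂_0 = 0, rank ∂_1 = 5 ⇒ b_0 = 6 − 0 − 5 = 1; all invariant factors of ∂_1 are 1 so no torsion. So H_0 ≅ Z.

H_0 ≅ Z.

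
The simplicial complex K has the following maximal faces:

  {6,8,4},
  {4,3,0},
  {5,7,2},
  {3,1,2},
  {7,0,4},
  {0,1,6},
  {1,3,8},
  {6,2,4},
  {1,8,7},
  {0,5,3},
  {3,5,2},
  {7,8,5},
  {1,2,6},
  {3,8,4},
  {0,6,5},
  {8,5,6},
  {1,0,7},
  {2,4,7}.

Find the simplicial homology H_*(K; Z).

K has 9 vertices, 27 edges, 18 triangles.
rank ∂_0 = 0, rank ∂_1 = 8 ⇒ b_0 = 9 − 0 − 8 = 1; all invariant factors of ∂_1 are 1 so no torsion. So H_0 ≅ Z.
rank ∂_1 = 8, rank ∂_2 = 17 ⇒ b_1 = 27 − 8 − 17 = 2; all invariant factors of ∂_2 are 1 so no torsion. So H_1 ≅ Z^2.
rank ∂_2 = 17, rank ∂_3 = 0 ⇒ b_2 = 18 − 17 − 0 = 1. So H_2 ≅ Z.

H_0 = Z,  H_1 = Z^2,  H_2 = Z.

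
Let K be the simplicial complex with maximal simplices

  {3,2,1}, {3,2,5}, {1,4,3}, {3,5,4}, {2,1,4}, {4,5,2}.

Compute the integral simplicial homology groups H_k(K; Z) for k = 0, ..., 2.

Fix the vertex order 1 < 2 < 3 < 4 < 5 and write every simplex with vertices in increasing order. Then dim K = 2 and the simplices of K are:

  0-simplices (5): [1], [2], [3], [4], [5]
  1-simplices (9): [1,2], [1,3], [1,4], [2,3], [2,4], [2,5], [3,4], [3,5], [4,5]
  2-simplices (6): [1,2,3], [1,2,4], [1,3,4], [2,3,5], [2,4,5], [3,4,5]

giving chain groups C_0 ≅ Z^5, C_1 ≅ Z^9, C_2 ≅ Z^6.

The boundary map ∂_1: C_1 → C_0 maps an edge to its endpoints' difference, ∂[p,q] = q − p. For instance
  ∂[2,4] = [4] − [2].
This gives a 5×9 integer matrix of rank 4; reducing to Smith normal form yields diagonal entries (1,1,1,1).

∂_2: C_2 → C_1 acts by ∂[p,q,r] = [q,r] − [p,r] + [p,q]. For instance
  ∂[1,2,3] = [2,3] − [1,3] + [1,2],
  ∂[1,3,4] = [3,4] − [1,4] + [1,3].
This gives a 9×6 integer matrix of rank 5; reducing to Smith normal form yields diagonal entries (1,1,1,1,1).

Reading off H_k = ker ∂_k / im ∂_{k+1}:

  H_0: rank C_0 − rank ∂_1 = 5 − 4 = 1, and the invariant factors of ∂_1 are all 1, so H_0 = Z.
  H_1: rank ker ∂_1 − rank ∂_2 = (9 − 4) − 5 = 0, and the invariant factors of ∂_2 are all 1, so H_1 = 0.
  H_2: rank ker ∂_2 − rank ∂_3 = (6 − 5) − 0 = 1, and there is no ∂_3, so H_2 = Z.

H_0 = Z,  H_1 = 0,  H_2 = Z.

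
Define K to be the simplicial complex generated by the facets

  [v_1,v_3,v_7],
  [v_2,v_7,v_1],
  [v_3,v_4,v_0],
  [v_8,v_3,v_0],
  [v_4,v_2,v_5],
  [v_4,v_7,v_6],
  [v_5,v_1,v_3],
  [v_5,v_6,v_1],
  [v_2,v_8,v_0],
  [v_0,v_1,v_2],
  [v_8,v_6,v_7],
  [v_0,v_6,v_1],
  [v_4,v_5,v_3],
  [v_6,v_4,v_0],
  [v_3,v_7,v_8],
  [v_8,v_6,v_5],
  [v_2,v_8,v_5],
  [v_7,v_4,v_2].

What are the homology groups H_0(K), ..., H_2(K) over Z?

We work with the vertex ordering v_0 < v_1 < v_2 < v_3 < v_4 < v_5 < v_6 < v_7 < v_8. The simplices of K, each written with vertices in increasing order, are:

  0-simplices (9): [v_0], [v_1], [v_2], [v_3], [v_4], [v_5], [v_6], [v_7], [v_8]
  1-simplices (27): (27 of them)
  2-simplices (18): (18 of them)

so the chain groups are C_0 ≅ Z^9, C_1 ≅ Z^27, C_2 ≅ Z^18.

The boundary map ∂_1: C_1 → C_0 maps an edge to its endpoints' difference, ∂[p,q] = q − p.
As a 9×27 matrix over Z this has rank 8, with invariant factors (1,1,1,1,1,1,1,1).

∂_2: C_2 → C_1 acts by ∂[p,q,r] = [q,r] − [p,r] + [p,q]. For instance
  ∂[v_2,v_4,v_7] = [v_4,v_7] − [v_2,v_7] + [v_2,v_4],
  ∂[v_3,v_7,v_8] = [v_7,v_8] − [v_3,v_8] + [v_3,v_7].
This gives a 27×18 integer matrix of rank 17; reducing to Smith normal form yields diagonal entries (1,1,1,1,1,1,1,1,1,1,1,1,1,1,1,1,1).

From H_k ≅ ker(∂_k) / im(∂_{k+1}) we obtain:

  H_0: rank C_0 − rank ∂_1 = 9 − 8 = 1, and the invariant factors of ∂_1 are all 1, so H_0 = Z.
  H_1: rank ker ∂_1 − rank ∂_2 = (27 − 8) − 17 = 2, and the invariant factors of ∂_2 are all 1, so H_1 = Z^2.
  H_2: rank ker ∂_2 − rank ∂_3 = (18 − 17) − 0 = 1, and there is no ∂_3, so H_2 = Z.

H_0 = Z,  H_1 = Z^2,  H_2 = Z.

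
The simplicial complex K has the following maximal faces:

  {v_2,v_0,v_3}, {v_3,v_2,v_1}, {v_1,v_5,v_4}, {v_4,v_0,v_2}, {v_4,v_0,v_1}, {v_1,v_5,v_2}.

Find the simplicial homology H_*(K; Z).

H_0 ≅ Z,  H_1 ≅ Z,  H_2 = 0.

Take the total order v_0 < v_1 < v_2 < v_3 < v_4 < v_5 on the vertex set. Then K (dimension 2) consists of the simplices:

  0-simplices (6): [v_0], [v_1], [v_2], [v_3], [v_4], [v_5]
  1-simplices (12): [v_0,v_1], [v_0,v_2], [v_0,v_3], [v_0,v_4], [v_1,v_2], [v_1,v_3], [v_1,v_4], [v_1,v_5], [v_2,v_3], [v_2,v_4], [v_2,v_5], [v_4,v_5]
  2-simplices (6): [v_0,v_1,v_4], [v_0,v_2,v_3], [v_0,v_2,v_4], [v_1,v_2,v_3], [v_1,v_2,v_5], [v_1,v_4,v_5]

Hence C_0 ≅ Z^6, C_1 ≅ Z^12, C_2 ≅ Z^6.

The boundary map ∂_1: C_1 → C_0 is given by ∂[p,q] = [q] − [p].
This gives a 6×12 integer matrix of rank 5; reducing to Smith normal form yields diagonal entries (1,1,1,1,1).

The boundary map ∂_2: C_2 → C_1 sends each 2-simplex [p,q,r] to [q,r] − [p,r] + [p,q]. For instance
  ∂[v_0,v_2,v_3] = [v_2,v_3] − [v_0,v_3] + [v_0,v_2],
  ∂[v_1,v_2,v_5] = [v_2,v_5] − [v_1,v_5] + [v_1,v_2].
The 12×6 boundary matrix has rank 6 and Smith normal form diag(1,1,1,1,1,1).

Computing H_k = (kernel of ∂_k) / (image of ∂_{k+1}):

  H_0: rank C_0 − rank ∂_1 = 6 − 5 = 1, and the invariant factors of ∂_1 are all 1, so H_0 ≅ Z.
  H_1: rank ker ∂_1 − rank ∂_2 = (12 − 5) − 6 = 1, and the invariant factors of ∂_2 are all 1, so H_1 ≅ Z.
  H_2: rank ker ∂_2 − rank ∂_3 = (6 − 6) − 0 = 0, and there is no ∂_3, so H_2 ≅ 0.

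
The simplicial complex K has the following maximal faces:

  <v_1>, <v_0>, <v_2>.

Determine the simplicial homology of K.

H_0 ≅ Z^3.

K has 3 vertices.
rank ∂_0 = 0, rank ∂_1 = 0 ⇒ b_0 = 3 − 0 − 0 = 3. So H_0 ≅ Z^3.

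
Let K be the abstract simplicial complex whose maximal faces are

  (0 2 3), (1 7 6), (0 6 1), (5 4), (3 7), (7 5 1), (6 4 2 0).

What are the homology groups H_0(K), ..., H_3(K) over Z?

Order the vertices as 0 < 1 < 2 < 3 < 4 < 5 < 6 < 7. Listing each simplex with vertices in this order, K has dimension 3 with simplices:

  0-simplices (8): [0], [1], [2], [3], [4], [5], [6], [7]
  1-simplices (16): [0,1], [0,2], [0,3], [0,4], [0,6], [1,5], [1,6], [1,7], [2,3], [2,4], [2,6], [3,7], [4,5], [4,6], [5,7], [6,7]
  2-simplices (8): [0,1,6], [0,2,3], [0,2,4], [0,2,6], [0,4,6], [1,5,7], [1,6,7], [2,4,6]
  3-simplices (1): [0,2,4,6]

Hence C_0 ≅ Z^8, C_1 ≅ Z^16, C_2 ≅ Z^8, C_3 ≅ Z^1.

Boundary ∂_1: C_1 → C_0 is given by ∂[p,q] = [q] − [p]. For instance
  ∂[1,6] = [6] − [1].
As a 8×16 matrix over Z this has rank 7, with invariant factors (1,1,1,1,1,1,1).

Boundary ∂_2: C_2 → C_1 maps a triangle to the signed sum of its edges. For instance
  ∂[1,6,7] = [6,7] − [1,7] + [1,6],
  ∂[2,4,6] = [4,6] − [2,6] + [2,4].
As a 16×8 matrix over Z this has rank 7, with invariant factors (1,1,1,1,1,1,1).

The boundary map ∂_3: C_3 → C_2 sends each 3-simplex σ to the alternating sum Σ_i (−1)^i (σ with its i-th vertex removed). For instance
  ∂[0,2,4,6] = [2,4,6] − [0,4,6] + [0,2,6] − [0,2,4].
As a 8×1 matrix over Z this has rank 1, with invariant factors (1).

Reading off H_k = ker ∂_k / im ∂_{k+1}:

  H_0: rank C_0 − rank ∂_1 = 8 − 7 = 1, and the invariant factors of ∂_1 are all 1, so H_0 ≅ Z.
  H_1: rank ker ∂_1 − rank ∂_2 = (16 − 7) − 7 = 2, and the invariant factors of ∂_2 are all 1, so H_1 ≅ Z^2.
  H_2: rank ker ∂_2 − rank ∂_3 = (8 − 7) − 1 = 0, and the invariant factors of ∂_3 are all 1, so H_2 ≅ 0.
  H_3: rank ker ∂_3 − rank ∂_4 = (1 − 1) − 0 = 0, and there is no ∂_4, so H_3 ≅ 0.

As a check, the Euler characteristic is 8 − 16 + 8 − 1 = -1, which agrees with 1 − 2 + 0 − 0 = -1.

H_0 = Z,  H_1 = Z^2,  H_2 = 0,  H_3 = 0.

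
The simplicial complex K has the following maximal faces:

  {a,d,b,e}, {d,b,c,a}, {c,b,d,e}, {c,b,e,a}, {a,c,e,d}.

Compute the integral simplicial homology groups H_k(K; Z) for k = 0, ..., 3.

H_0 = Z,  H_1 = 0,  H_2 = 0,  H_3 = Z.

We work with the vertex ordering a < b < c < d < e. The simplices of K, each written with vertices in increasing order, are:

  0-simplices (5): a, b, c, d, e
  1-simplices (10): ab, ac, ad, ae, bc, bd, be, cd, ce, de
  2-simplices (10): abc, abd, abe, acd, ace, ade, bcd, bce, bde, cde
  3-simplices (5): abcd, abce, abde, acde, bcde

so the chain groups are C_0 ≅ Z^5, C_1 ≅ Z^10, C_2 ≅ Z^10, C_3 ≅ Z^5.

Boundary ∂_1: C_1 → C_0 is given by ∂[p,q] = [q] − [p].
The resulting 5×10 matrix has rank 4, and its Smith normal form has invariant factors (1,1,1,1).

∂_2: C_2 → C_1 acts by ∂[p,q,r] = [q,r] − [p,r] + [p,q]. For instance
  ∂bce = ce − be + bc,
  ∂bde = de − be + bd.
The resulting 10×10 matrix has rank 6, and its Smith normal form has invariant factors (1,1,1,1,1,1).

The boundary map ∂_3: C_3 → C_2 sends each 3-simplex σ to the alternating sum Σ_i (−1)^i (σ with its i-th vertex removed). For instance
  ∂abcd = bcd − acd + abd − abc,
  ∂abce = bce − ace + abe − abc.
As a 10×5 matrix over Z this has rank 4, with invariant factors (1,1,1,1).

From H_k ≅ ker(∂_k) / im(∂_{k+1}) we obtain:

  H_0: rank C_0 − rank ∂_1 = 5 − 4 = 1, and the invariant factors of ∂_1 are all 1, so H_0 ≅ Z.
  H_1: rank ker ∂_1 − rank ∂_2 = (10 − 4) − 6 = 0, and the invariant factors of ∂_2 are all 1, so H_1 ≅ 0.
  H_2: rank ker ∂_2 − rank ∂_3 = (10 − 6) − 4 = 0, and the invariant factors of ∂_3 are all 1, so H_2 ≅ 0.
  H_3: rank ker ∂_3 − rank ∂_4 = (5 − 4) − 0 = 1, and there is no ∂_4, so H_3 ≅ Z.

As a check, the Euler characteristic is 5 − 10 + 10 − 5 = 0, which agrees with 1 − 0 + 0 − 1 = 0.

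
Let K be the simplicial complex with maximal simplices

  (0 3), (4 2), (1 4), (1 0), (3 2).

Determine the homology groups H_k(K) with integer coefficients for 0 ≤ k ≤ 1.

H_0 = Z,  H_1 = Z.

Take the total order 0 < 1 < 2 < 3 < 4 on the vertex set. Then K (dimension 1) consists of the simplices:

  0-simplices (5): [0], [1], [2], [3], [4]
  1-simplices (5): [0,1], [0,3], [1,4], [2,3], [2,4]

so the chain groups are C_0 ≅ Z^5, C_1 ≅ Z^5.

The boundary map ∂_1: C_1 → C_0 sends each edge [p,q] (with p < q) to q − p.
As a 5×5 matrix over Z this has rank 4, with invariant factors (1,1,1,1).

From H_k ≅ ker(∂_k) / im(∂_{k+1}) we obtain:

  H_0: rank C_0 − rank ∂_1 = 5 − 4 = 1, and the invariant factors of ∂_1 are all 1, so H_0 = Z.
  H_1: rank ker ∂_1 − rank ∂_2 = (5 − 4) − 0 = 1, and there is no ∂_2, so H_1 = Z.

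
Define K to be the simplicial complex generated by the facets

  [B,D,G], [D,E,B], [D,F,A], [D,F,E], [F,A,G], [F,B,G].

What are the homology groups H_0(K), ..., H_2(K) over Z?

H_0 = Z,  H_1 = Z,  H_2 = 0.

Take the total order A < B < D < E < F < G on the vertex set. Then K (dimension 2) consists of the simplices:

  0-simplices (6): A, B, D, E, F, G
  1-simplices (12): AD, AF, AG, BD, BE, BF, BG, DE, DF, DG, EF, FG
  2-simplices (6): ADF, AFG, BDE, BDG, BFG, DEF

Hence C_0 ≅ Z^6, C_1 ≅ Z^12, C_2 ≅ Z^6.

Boundary ∂_1: C_1 → C_0 maps an edge to its endpoints' difference, ∂[p,q] = q − p.
As a 6×12 matrix over Z this has rank 5, with invariant factors (1,1,1,1,1).

Boundary ∂_2: C_2 → C_1 sends each 2-simplex [p,q,r] to [q,r] − [p,r] + [p,q]. For instance
  ∂BFG = FG − BG + BF,
  ∂BDG = DG − BG + BD.
The resulting 12×6 matrix has rank 6, and its Smith normal form has invariant factors (1,1,1,1,1,1).

Computing H_k = (kernel of ∂_k) / (image of ∂_{k+1}):

  H_0: rank C_0 − rank ∂_1 = 6 − 5 = 1, and the invariant factors of ∂_1 are all 1, so H_0 = Z.
  H_1: rank ker ∂_1 − rank ∂_2 = (12 − 5) − 6 = 1, and the invariant factors of ∂_2 are all 1, so H_1 = Z.
  H_2: rank ker ∂_2 − rank ∂_3 = (6 − 6) − 0 = 0, and there is no ∂_3, so H_2 = 0.

As a check, the Euler characteristic is 6 − 12 + 6 = 0, which agrees with 1 − 1 + 0 = 0.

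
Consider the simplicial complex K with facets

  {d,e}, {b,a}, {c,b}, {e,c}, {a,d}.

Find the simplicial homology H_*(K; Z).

H_0 = Z,  H_1 = Z.

Take the total order a < b < c < d < e on the vertex set. Then K (dimension 1) consists of the simplices:

  0-simplices (5): a, b, c, d, e
  1-simplices (5): ab, ad, bc, ce, de

Hence C_0 ≅ Z^5, C_1 ≅ Z^5.

The boundary map ∂_1: C_1 → C_0 sends each edge [p,q] (with p < q) to q − p. For instance
  ∂bc = c − b.
As a 5×5 matrix over Z this has rank 4, with invariant factors (1,1,1,1).

Reading off H_k = ker ∂_k / im ∂_{k+1}:

  H_0: rank C_0 − rank ∂_1 = 5 − 4 = 1, and the invariant factors of ∂_1 are all 1, so H_0 = Z.
  H_1: rank ker ∂_1 − rank ∂_2 = (5 − 4) − 0 = 1, and there is no ∂_2, so H_1 = Z.

(K is a triangulation of the circle S^1.)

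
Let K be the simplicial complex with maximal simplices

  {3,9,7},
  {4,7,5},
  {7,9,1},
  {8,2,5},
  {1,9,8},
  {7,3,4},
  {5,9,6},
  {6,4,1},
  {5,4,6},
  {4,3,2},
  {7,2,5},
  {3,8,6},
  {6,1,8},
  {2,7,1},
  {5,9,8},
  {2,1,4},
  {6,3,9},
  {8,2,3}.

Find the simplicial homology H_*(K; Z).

Take the total order 1 < 2 < 3 < 4 < 5 < 6 < 7 < 8 < 9 on the vertex set. Then K (dimension 2) consists of the simplices:

  0-simplices (9): [1], [2], [3], [4], [5], [6], [7], [8], [9]
  1-simplices (27): (27 of them)
  2-simplices (18): [1,2,4], [1,2,7], [1,4,6], [1,6,8], [1,7,9], [1,8,9], [2,3,4], [2,3,8], [2,5,7], [2,5,8], [3,4,7], [3,6,8], [3,6,9], [3,7,9], [4,5,6], [4,5,7], [5,6,9], [5,8,9]

so the chain groups are C_0 ≅ Z^9, C_1 ≅ Z^27, C_2 ≅ Z^18.

The boundary map ∂_1: C_1 → C_0 is given by ∂[p,q] = [q] − [p]. For instance
  ∂[6,9] = [9] − [6].
As a 9×27 matrix over Z this has rank 8, with invariant factors (1,1,1,1,1,1,1,1).

∂_2: C_2 → C_1 acts by ∂[p,q,r] = [q,r] − [p,r] + [p,q]. For instance
  ∂[1,2,7] = [2,7] − [1,7] + [1,2],
  ∂[3,7,9] = [7,9] − [3,9] + [3,7].
As a 27×18 matrix over Z this has rank 18, with invariant factors (1,1,1,1,1,1,1,1,1,1,1,1,1,1,1,1,1,2).

Computing H_k = (kernel of ∂_k) / (image of ∂_{k+1}):

  H_0: rank C_0 − rank ∂_1 = 9 − 8 = 1, and the invariant factors of ∂_1 are all 1, so H_0 = Z.
  H_1: rank ker ∂_1 − rank ∂_2 = (27 − 8) − 18 = 1, and ∂_2 has invariant factor 2 > 1, so H_1 = Z ⊕ Z/2.
  H_2: rank ker ∂_2 − rank ∂_3 = (18 − 18) − 0 = 0, and there is no ∂_3, so H_2 = 0.

H_0 = Z,  H_1 = Z ⊕ Z/2,  H_2 = 0.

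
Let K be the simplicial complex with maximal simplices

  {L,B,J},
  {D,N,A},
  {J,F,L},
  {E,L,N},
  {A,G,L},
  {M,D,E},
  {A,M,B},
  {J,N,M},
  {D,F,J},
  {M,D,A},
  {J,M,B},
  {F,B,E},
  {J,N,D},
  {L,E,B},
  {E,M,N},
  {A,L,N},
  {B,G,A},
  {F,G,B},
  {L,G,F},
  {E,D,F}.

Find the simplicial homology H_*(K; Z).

H_0 ≅ Z,  H_1 ≅ Z ⊕ Z/2,  H_2 = 0.

Order the vertices as A < B < D < E < F < G < J < L < M < N. Listing each simplex with vertices in this order, K has dimension 2 with simplices:

  0-simplices (10): A, B, D, E, F, G, J, L, M, N
  1-simplices (30): AB, AD, AG, AL, AM, AN, BE, BF, BG, BJ, BL, BM, DE, DF, DJ, DM, DN, EF, EL, EM, EN, FG, FJ, FL, GL, JL, JM, JN, LN, MN
  2-simplices (20): ABG, ABM, ADM, ADN, AGL, ALN, BEF, BEL, BFG, BJL, BJM, DEF, DEM, DFJ, DJN, ELN, EMN, FGL, FJL, JMN

so the chain groups are C_0 ≅ Z^10, C_1 ≅ Z^30, C_2 ≅ Z^20.

∂_1: C_1 → C_0 is given by ∂[p,q] = [q] − [p]. For instance
  ∂GL = L − G.
As a 10×30 matrix over Z this has rank 9, with invariant factors (1,1,1,1,1,1,1,1,1).

Boundary ∂_2: C_2 → C_1 acts by ∂[p,q,r] = [q,r] − [p,r] + [p,q]. For instance
  ∂ABG = BG − AG + AB,
  ∂ELN = LN − EN + EL.
As a 30×20 matrix over Z this has rank 20, with invariant factors (1,1,1,1,1,1,1,1,1,1,1,1,1,1,1,1,1,1,1,2).

From H_k ≅ ker(∂_k) / im(∂_{k+1}) we obtain:

  H_0: rank C_0 − rank ∂_1 = 10 − 9 = 1, and the invariant factors of ∂_1 are all 1, so H_0 = Z.
  H_1: rank ker ∂_1 − rank ∂_2 = (30 − 9) − 20 = 1, and ∂_2 has invariant factor 2 > 1, so H_1 = Z ⊕ Z/2.
  H_2: rank ker ∂_2 − rank ∂_3 = (20 − 20) − 0 = 0, and there is no ∂_3, so H_2 = 0.

As a check, the Euler characteristic is 10 − 30 + 20 = 0, which agrees with 1 − 1 + 0 = 0.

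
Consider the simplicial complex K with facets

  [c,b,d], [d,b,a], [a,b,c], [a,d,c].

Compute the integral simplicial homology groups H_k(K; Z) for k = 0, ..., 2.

Fix the vertex order a < b < c < d and write every simplex with vertices in increasing order. Then dim K = 2 and the simplices of K are:

  0-simplices (4): a, b, c, d
  1-simplices (6): ab, ac, ad, bc, bd, cd
  2-simplices (4): abc, abd, acd, bcd

Hence C_0 ≅ Z^4, C_1 ≅ Z^6, C_2 ≅ Z^4.

The boundary map ∂_1: C_1 → C_0 maps an edge to its endpoints' difference, ∂[p,q] = q − p.
As a 4×6 matrix over Z this has rank 3, with invariant factors (1,1,1).

Boundary ∂_2: C_2 → C_1 sends each 2-simplex [p,q,r] to [q,r] − [p,r] + [p,q]. For instance
  ∂bcd = cd − bd + bc,
  ∂acd = cd − ad + ac.
As a 6×4 matrix over Z this has rank 3, with invariant factors (1,1,1).

Computing H_k = (kernel of ∂_k) / (image of ∂_{k+1}):

  H_0: rank C_0 − rank ∂_1 = 4 − 3 = 1, and the invariant factors of ∂_1 are all 1, so H_0 ≅ Z.
  H_1: rank ker ∂_1 − rank ∂_2 = (6 − 3) − 3 = 0, and the invariant factors of ∂_2 are all 1, so H_1 ≅ 0.
  H_2: rank ker ∂_2 − rank ∂_3 = (4 − 3) − 0 = 1, and there is no ∂_3, so H_2 ≅ Z.

H_0 = Z,  H_1 = 0,  H_2 = Z.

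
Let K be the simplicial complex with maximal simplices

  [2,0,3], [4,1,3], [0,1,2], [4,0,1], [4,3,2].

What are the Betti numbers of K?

b_0 = 1, b_1 = 1, b_2 = 0.

Fix the vertex order 0 < 1 < 2 < 3 < 4 and write every simplex with vertices in increasing order. Then dim K = 2 and the simplices of K are:

  0-simplices (5): [0], [1], [2], [3], [4]
  1-simplices (10): [0,1], [0,2], [0,3], [0,4], [1,2], [1,3], [1,4], [2,3], [2,4], [3,4]
  2-simplices (5): [0,1,2], [0,1,4], [0,2,3], [1,3,4], [2,3,4]

giving chain groups C_0 ≅ Z^5, C_1 ≅ Z^10, C_2 ≅ Z^5.

The boundary map ∂_1: C_1 → C_0 is given by ∂[p,q] = [q] − [p]. For instance
  ∂[0,1] = [1] − [0].
As a 5×10 matrix over Z this has rank 4, with invariant factors (1,1,1,1).

The boundary map ∂_2: C_2 → C_1 maps a triangle to the signed sum of its edges. For instance
  ∂[0,2,3] = [2,3] − [0,3] + [0,2],
  ∂[0,1,4] = [1,4] − [0,4] + [0,1].
This gives a 10×5 integer matrix of rank 5; reducing to Smith normal form yields diagonal entries (1,1,1,1,1).

Now H_k = ker ∂_k / im ∂_{k+1}, so:

  H_0: rank C_0 − rank ∂_1 = 5 − 4 = 1, and the invariant factors of ∂_1 are all 1, so H_0 ≅ Z.
  H_1: rank ker ∂_1 − rank ∂_2 = (10 − 4) − 5 = 1, and the invariant factors of ∂_2 are all 1, so H_1 ≅ Z.
  H_2: rank ker ∂_2 − rank ∂_3 = (5 − 5) − 0 = 0, and there is no ∂_3, so H_2 ≅ 0.

(K is a triangulation of the Möbius band.)

Hence the Betti numbers are b_0 = 1, b_1 = 1, b_2 = 0.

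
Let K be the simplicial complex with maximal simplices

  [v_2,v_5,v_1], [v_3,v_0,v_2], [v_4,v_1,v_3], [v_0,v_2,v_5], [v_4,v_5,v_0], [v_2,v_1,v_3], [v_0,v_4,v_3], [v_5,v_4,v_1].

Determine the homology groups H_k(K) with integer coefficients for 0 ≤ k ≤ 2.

We work with the vertex ordering v_0 < v_1 < v_2 < v_3 < v_4 < v_5. The simplices of K, each written with vertices in increasing order, are:

  0-simplices (6): [v_0], [v_1], [v_2], [v_3], [v_4], [v_5]
  1-simplices (12): [v_0,v_2], [v_0,v_3], [v_0,v_4], [v_0,v_5], [v_1,v_2], [v_1,v_3], [v_1,v_4], [v_1,v_5], [v_2,v_3], [v_2,v_5], [v_3,v_4], [v_4,v_5]
  2-simplices (8): [v_0,v_2,v_3], [v_0,v_2,v_5], [v_0,v_3,v_4], [v_0,v_4,v_5], [v_1,v_2,v_3], [v_1,v_2,v_5], [v_1,v_3,v_4], [v_1,v_4,v_5]

Hence C_0 ≅ Z^6, C_1 ≅ Z^12, C_2 ≅ Z^8.

∂_1: C_1 → C_0 sends each edge [p,q] (with p < q) to q − p.
The resulting 6×12 matrix has rank 5, and its Smith normal form has invariant factors (1,1,1,1,1).

∂_2: C_2 → C_1 sends each 2-simplex [p,q,r] to [q,r] − [p,r] + [p,q]. For instance
  ∂[v_1,v_2,v_5] = [v_2,v_5] − [v_1,v_5] + [v_1,v_2],
  ∂[v_0,v_2,v_5] = [v_2,v_5] − [v_0,v_5] + [v_0,v_2].
This gives a 12×8 integer matrix of rank 7; reducing to Smith normal form yields diagonal entries (1,1,1,1,1,1,1).

Reading off H_k = ker ∂_k / im ∂_{k+1}:

  H_0: rank C_0 − rank ∂_1 = 6 − 5 = 1, and the invariant factors of ∂_1 are all 1, so H_0 ≅ Z.
  H_1: rank ker ∂_1 − rank ∂_2 = (12 − 5) − 7 = 0, and the invariant factors of ∂_2 are all 1, so H_1 ≅ 0.
  H_2: rank ker ∂_2 − rank ∂_3 = (8 − 7) − 0 = 1, and there is no ∂_3, so H_2 ≅ Z.

H_0 = Z,  H_1 = 0,  H_2 = Z.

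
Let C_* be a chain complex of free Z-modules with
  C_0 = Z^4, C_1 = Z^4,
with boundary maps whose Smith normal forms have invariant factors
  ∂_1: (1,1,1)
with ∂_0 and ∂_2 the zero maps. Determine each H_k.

H_0 ≅ Z,  H_1 ≅ Z.

H_0: b_0 = 4 − 0 − 3 = 1; torsion from ∂_1 factors > 1: none. So H_0 ≅ Z.
H_1: b_1 = 4 − 3 − 0 = 1; torsion from ∂_2 factors > 1: none. So H_1 ≅ Z.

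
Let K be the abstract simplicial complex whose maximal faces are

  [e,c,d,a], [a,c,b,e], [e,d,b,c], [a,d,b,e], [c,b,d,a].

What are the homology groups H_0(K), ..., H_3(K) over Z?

We work with the vertex ordering a < b < c < d < e. The simplices of K, each written with vertices in increasing order, are:

  0-simplices (5): a, b, c, d, e
  1-simplices (10): ab, ac, ad, ae, bc, bd, be, cd, ce, de
  2-simplices (10): abc, abd, abe, acd, ace, ade, bcd, bce, bde, cde
  3-simplices (5): abcd, abce, abde, acde, bcde

so the chain groups are C_0 ≅ Z^5, C_1 ≅ Z^10, C_2 ≅ Z^10, C_3 ≅ Z^5.

The boundary map ∂_1: C_1 → C_0 is given by ∂[p,q] = [q] − [p].
The resulting 5×10 matrix has rank 4, and its Smith normal form has invariant factors (1,1,1,1).

∂_2: C_2 → C_1 acts by ∂[p,q,r] = [q,r] − [p,r] + [p,q]. For instance
  ∂ade = de − ae + ad,
  ∂ace = ce − ae + ac.
The 10×10 boundary matrix has rank 6 and Smith normal form diag(1,1,1,1,1,1).

Boundary ∂_3: C_3 → C_2 sends each 3-simplex σ to the alternating sum Σ_i (−1)^i (σ with its i-th vertex removed). For instance
  ∂abce = bce − ace + abe − abc,
  ∂abcd = bcd − acd + abd − abc.
The 10×5 boundary matrix has rank 4 and Smith normal form diag(1,1,1,1).

Now H_k = ker ∂_k / im ∂_{k+1}, so:

  H_0: rank C_0 − rank ∂_1 = 5 − 4 = 1, and the invariant factors of ∂_1 are all 1, so H_0 = Z.
  H_1: rank ker ∂_1 − rank ∂_2 = (10 − 4) − 6 = 0, and the invariant factors of ∂_2 are all 1, so H_1 = 0.
  H_2: rank ker ∂_2 − rank ∂_3 = (10 − 6) − 4 = 0, and the invariant factors of ∂_3 are all 1, so H_2 = 0.
  H_3: rank ker ∂_3 − rank ∂_4 = (5 − 4) − 0 = 1, and there is no ∂_4, so H_3 = Z.

H_0 = Z,  H_1 = 0,  H_2 = 0,  H_3 = Z.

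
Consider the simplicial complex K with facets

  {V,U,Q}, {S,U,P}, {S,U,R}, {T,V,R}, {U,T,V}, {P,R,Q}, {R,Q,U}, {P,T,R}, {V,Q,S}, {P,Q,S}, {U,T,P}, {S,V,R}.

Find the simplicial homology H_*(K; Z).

H_0 = Z,  H_1 = Z/2,  H_2 = 0.

We work with the vertex ordering P < Q < R < S < T < U < V. The simplices of K, each written with vertices in increasing order, are:

  0-simplices (7): P, Q, R, S, T, U, V
  1-simplices (18): PQ, PR, PS, PT, PU, QR, QS, QU, QV, RS, RT, RU, RV, SU, SV, TU, TV, UV
  2-simplices (12): PQR, PQS, PRT, PSU, PTU, QRU, QSV, QUV, RSU, RSV, RTV, TUV

so the chain groups are C_0 ≅ Z^7, C_1 ≅ Z^18, C_2 ≅ Z^12.

∂_1: C_1 → C_0 maps an edge to its endpoints' difference, ∂[p,q] = q − p.
This gives a 7×18 integer matrix of rank 6; reducing to Smith normal form yields diagonal entries (1,1,1,1,1,1).

∂_2: C_2 → C_1 maps a triangle to the signed sum of its edges. For instance
  ∂PTU = TU − PU + PT,
  ∂PQS = QS − PS + PQ.
The resulting 18×12 matrix has rank 12, and its Smith normal form has invariant factors (1,1,1,1,1,1,1,1,1,1,1,2).

Computing H_k = (kernel of ∂_k) / (image of ∂_{k+1}):

  H_0: rank C_0 − rank ∂_1 = 7 − 6 = 1, and the invariant factors of ∂_1 are all 1, so H_0 ≅ Z.
  H_1: rank ker ∂_1 − rank ∂_2 = (18 − 6) − 12 = 0, and ∂_2 has invariant factor 2 > 1, so H_1 ≅ Z/2.
  H_2: rank ker ∂_2 − rank ∂_3 = (12 − 12) − 0 = 0, and there is no ∂_3, so H_2 ≅ 0.

As a check, the Euler characteristic is 7 − 18 + 12 = 1, which agrees with 1 − 0 + 0 = 1.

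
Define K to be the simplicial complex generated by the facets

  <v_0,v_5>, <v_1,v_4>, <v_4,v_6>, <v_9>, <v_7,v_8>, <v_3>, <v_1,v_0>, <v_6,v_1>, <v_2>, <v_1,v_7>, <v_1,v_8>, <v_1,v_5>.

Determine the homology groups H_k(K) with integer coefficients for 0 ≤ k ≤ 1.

Take the total order v_0 < v_1 < v_2 < v_3 < v_4 < v_5 < v_6 < v_7 < v_8 < v_9 on the vertex set. Then K (dimension 1) consists of the simplices:

  0-simplices (10): [v_0], [v_1], [v_2], [v_3], [v_4], [v_5], [v_6], [v_7], [v_8], [v_9]
  1-simplices (9): [v_0,v_1], [v_0,v_5], [v_1,v_4], [v_1,v_5], [v_1,v_6], [v_1,v_7], [v_1,v_8], [v_4,v_6], [v_7,v_8]

giving chain groups C_0 ≅ Z^10, C_1 ≅ Z^9.

∂_1: C_1 → C_0 is given by ∂[p,q] = [q] − [p]. For instance
  ∂[v_1,v_8] = [v_8] − [v_1].
This gives a 10×9 integer matrix of rank 6; reducing to Smith normal form yields diagonal entries (1,1,1,1,1,1).

Computing H_k = (kernel of ∂_k) / (image of ∂_{k+1}):

  H_0: rank C_0 − rank ∂_1 = 10 − 6 = 4, and the invariant factors of ∂_1 are all 1, so H_0 ≅ Z^4.
  H_1: rank ker ∂_1 − rank ∂_2 = (9 − 6) − 0 = 3, and there is no ∂_2, so H_1 ≅ Z^3.

As a check, the Euler characteristic is 10 − 9 = 1, which agrees with 4 − 3 = 1.
(K is a triangulation of the disjoint union of a wedge of 3 circles and a set of 3 points.)

H_0 ≅ Z^4,  H_1 ≅ Z^3.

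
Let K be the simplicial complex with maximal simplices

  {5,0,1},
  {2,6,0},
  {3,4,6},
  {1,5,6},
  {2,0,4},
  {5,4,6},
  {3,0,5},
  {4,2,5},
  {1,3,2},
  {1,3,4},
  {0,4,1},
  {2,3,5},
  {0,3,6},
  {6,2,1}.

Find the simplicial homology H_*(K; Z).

H_0 = Z,  H_1 = Z^2,  H_2 = Z.

K has 7 vertices, 21 edges, 14 triangles.
rank ∂_0 = 0, rank ∂_1 = 6 ⇒ b_0 = 7 − 0 − 6 = 1; all invariant factors of ∂_1 are 1 so no torsion. So H_0 ≅ Z.
rank ∂_1 = 6, rank ∂_2 = 13 ⇒ b_1 = 21 − 6 − 13 = 2; all invariant factors of ∂_2 are 1 so no torsion. So H_1 ≅ Z^2.
rank ∂_2 = 13, rank ∂_3 = 0 ⇒ b_2 = 14 − 13 − 0 = 1. So H_2 ≅ Z.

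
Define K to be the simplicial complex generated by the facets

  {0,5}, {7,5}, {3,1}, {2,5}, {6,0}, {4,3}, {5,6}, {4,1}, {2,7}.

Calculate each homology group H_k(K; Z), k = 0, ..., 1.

H_0 ≅ Z^2,  H_1 ≅ Z^3.

Order the vertices as 0 < 1 < 2 < 3 < 4 < 5 < 6 < 7. Listing each simplex with vertices in this order, K has dimension 1 with simplices:

  0-simplices (8): [0], [1], [2], [3], [4], [5], [6], [7]
  1-simplices (9): [0,5], [0,6], [1,3], [1,4], [2,5], [2,7], [3,4], [5,6], [5,7]

so the chain groups are C_0 ≅ Z^8, C_1 ≅ Z^9.

Boundary ∂_1: C_1 → C_0 is given by ∂[p,q] = [q] − [p].
This gives a 8×9 integer matrix of rank 6; reducing to Smith normal form yields diagonal entries (1,1,1,1,1,1).

Now H_k = ker ∂_k / im ∂_{k+1}, so:

  H_0: rank C_0 − rank ∂_1 = 8 − 6 = 2, and the invariant factors of ∂_1 are all 1, so H_0 ≅ Z^2.
  H_1: rank ker ∂_1 − rank ∂_2 = (9 − 6) − 0 = 3, and there is no ∂_2, so H_1 ≅ Z^3.

As a check, the Euler characteristic is 8 − 9 = -1, which agrees with 2 − 3 = -1.
(K is a triangulation of the disjoint union of the circle S^1 and a wedge of 2 circles.)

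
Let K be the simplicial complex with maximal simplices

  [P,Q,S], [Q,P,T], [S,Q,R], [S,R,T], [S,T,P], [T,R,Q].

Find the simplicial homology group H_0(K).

We work with the vertex ordering P < Q < R < S < T. The simplices of K, each written with vertices in increasing order, are:

  0-simplices (5): P, Q, R, S, T
  1-simplices (9): PQ, PS, PT, QR, QS, QT, RS, RT, ST
  2-simplices (6): PQS, PQT, PST, QRS, QRT, RST

Hence C_0 ≅ Z^5, C_1 ≅ Z^9, C_2 ≅ Z^6.

The boundary map ∂_1: C_1 → C_0 maps an edge to its endpoints' difference, ∂[p,q] = q − p. For instance
  ∂QR = R − Q.
The resulting 5×9 matrix has rank 4, and its Smith normal form has invariant factors (1,1,1,1).

Boundary ∂_2: C_2 → C_1 sends each 2-simplex [p,q,r] to [q,r] − [p,r] + [p,q]. For instance
  ∂PQT = QT − PT + PQ,
  ∂QRT = RT − QT + QR.
This gives a 9×6 integer matrix of rank 5; reducing to Smith normal form yields diagonal entries (1,1,1,1,1).

Reading off H_k = ker ∂_k / im ∂_{k+1}:

  H_0: rank C_0 − rank ∂_1 = 5 − 4 = 1, and the invariant factors of ∂_1 are all 1, so H_0 ≅ Z.

(K is a triangulation of the 2-sphere S^2.)

H_0 ≅ Z.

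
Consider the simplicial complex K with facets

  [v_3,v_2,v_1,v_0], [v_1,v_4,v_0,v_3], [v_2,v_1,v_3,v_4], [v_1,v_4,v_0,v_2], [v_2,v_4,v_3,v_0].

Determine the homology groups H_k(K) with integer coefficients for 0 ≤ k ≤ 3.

Take the total order v_0 < v_1 < v_2 < v_3 < v_4 on the vertex set. Then K (dimension 3) consists of the simplices:

  0-simplices (5): [v_0], [v_1], [v_2], [v_3], [v_4]
  1-simplices (10): [v_0,v_1], [v_0,v_2], [v_0,v_3], [v_0,v_4], [v_1,v_2], [v_1,v_3], [v_1,v_4], [v_2,v_3], [v_2,v_4], [v_3,v_4]
  2-simplices (10): [v_0,v_1,v_2], [v_0,v_1,v_3], [v_0,v_1,v_4], [v_0,v_2,v_3], [v_0,v_2,v_4], [v_0,v_3,v_4], [v_1,v_2,v_3], [v_1,v_2,v_4], [v_1,v_3,v_4], [v_2,v_3,v_4]
  3-simplices (5): [v_0,v_1,v_2,v_3], [v_0,v_1,v_2,v_4], [v_0,v_1,v_3,v_4], [v_0,v_2,v_3,v_4], [v_1,v_2,v_3,v_4]

giving chain groups C_0 ≅ Z^5, C_1 ≅ Z^10, C_2 ≅ Z^10, C_3 ≅ Z^5.

The boundary map ∂_1: C_1 → C_0 is given by ∂[p,q] = [q] − [p]. For instance
  ∂[v_1,v_3] = [v_3] − [v_1].
As a 5×10 matrix over Z this has rank 4, with invariant factors (1,1,1,1).

The boundary map ∂_2: C_2 → C_1 sends each 2-simplex [p,q,r] to [q,r] − [p,r] + [p,q]. For instance
  ∂[v_0,v_1,v_4] = [v_1,v_4] − [v_0,v_4] + [v_0,v_1],
  ∂[v_0,v_3,v_4] = [v_3,v_4] − [v_0,v_4] + [v_0,v_3].
The resulting 10×10 matrix has rank 6, and its Smith normal form has invariant factors (1,1,1,1,1,1).

Boundary ∂_3: C_3 → C_2 sends each 3-simplex σ to the alternating sum Σ_i (−1)^i (σ with its i-th vertex removed). For instance
  ∂[v_0,v_2,v_3,v_4] = [v_2,v_3,v_4] − [v_0,v_3,v_4] + [v_0,v_2,v_4] − [v_0,v_2,v_3],
  ∂[v_0,v_1,v_2,v_4] = [v_1,v_2,v_4] − [v_0,v_2,v_4] + [v_0,v_1,v_4] − [v_0,v_1,v_2].
The resulting 10×5 matrix has rank 4, and its Smith normal form has invariant factors (1,1,1,1).

From H_k ≅ ker(∂_k) / im(∂_{k+1}) we obtain:

  H_0: rank C_0 − rank ∂_1 = 5 − 4 = 1, and the invariant factors of ∂_1 are all 1, so H_0 = Z.
  H_1: rank ker ∂_1 − rank ∂_2 = (10 − 4) − 6 = 0, and the invariant factors of ∂_2 are all 1, so H_1 = 0.
  H_2: rank ker ∂_2 − rank ∂_3 = (10 − 6) − 4 = 0, and the invariant factors of ∂_3 are all 1, so H_2 = 0.
  H_3: rank ker ∂_3 − rank ∂_4 = (5 − 4) − 0 = 1, and there is no ∂_4, so H_3 = Z.

As a check, the Euler characteristic is 5 − 10 + 10 − 5 = 0, which agrees with 1 − 0 + 0 − 1 = 0.

H_0 = Z,  H_1 = 0,  H_2 = 0,  H_3 = Z.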